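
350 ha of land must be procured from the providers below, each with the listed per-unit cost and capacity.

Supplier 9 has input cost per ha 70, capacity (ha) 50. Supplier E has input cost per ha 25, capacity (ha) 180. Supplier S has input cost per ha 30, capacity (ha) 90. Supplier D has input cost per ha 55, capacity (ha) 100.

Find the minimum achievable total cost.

11600

Fill from the cheapest provider first.
Take 180 from Supplier E at 25 — need 170 more.
Supplier S at 30: take all 90 ha — 80 still needed.
Supplier D at 55: take 80 of its 100 — requirement met.
Supplier 9: unused.
Cost = 180×25 + 90×30 + 80×55 = 11600.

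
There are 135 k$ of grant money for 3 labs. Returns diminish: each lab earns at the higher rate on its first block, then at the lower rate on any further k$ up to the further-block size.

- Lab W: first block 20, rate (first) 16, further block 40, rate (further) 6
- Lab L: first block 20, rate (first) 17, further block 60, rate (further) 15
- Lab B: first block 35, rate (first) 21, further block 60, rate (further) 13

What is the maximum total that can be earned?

2295

Order all 6 blocks by rate: Lab B/T1 21 > Lab L/T1 17 > Lab W/T1 16 > Lab L/T2 15 > Lab B/T2 13 > Lab W/T2 6.
Lab B T1 at 21: fill all 35 — 100 left.
Lab L/T1 (17): +20 — 80 left.
Lab W/T1 (16): +20 — 60 left.
Fill Lab L T2 block (60 at 15) — 0 left.
Total = 21×35 + 17×20 + 16×20 + 15×60 = 2295.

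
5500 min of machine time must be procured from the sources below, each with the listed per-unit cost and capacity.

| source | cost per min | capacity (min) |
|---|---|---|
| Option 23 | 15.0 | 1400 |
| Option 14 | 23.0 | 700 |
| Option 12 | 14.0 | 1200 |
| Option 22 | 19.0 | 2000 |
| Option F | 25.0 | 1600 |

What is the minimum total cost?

Fill from the cheapest source first.
Take 1200 from Option 12 at 14.0 ; need 4300 more.
Option 23 at 15.0: take all 1400 min ; 2900 still needed.
Option 22 (19.0): use full 2000 ; 900 min to go.
Option 14 at 23.0: take all 700 min ; 200 still needed.
Option F at 25.0: take 200 of its 1600 ; requirement met.
Cost = 1200×14.0 + 1400×15.0 + 2000×19.0 + 700×23.0 + 200×25.0 = 96900.

96900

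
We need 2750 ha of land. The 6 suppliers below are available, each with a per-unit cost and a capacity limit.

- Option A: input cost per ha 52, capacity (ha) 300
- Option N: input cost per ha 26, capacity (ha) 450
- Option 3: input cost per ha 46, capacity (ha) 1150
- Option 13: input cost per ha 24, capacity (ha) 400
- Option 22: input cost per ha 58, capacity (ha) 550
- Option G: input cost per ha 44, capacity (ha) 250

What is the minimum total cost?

Cheapest first:
Option 13 (24): use full 400 ; 2350 ha to go.
Option N at 26: take all 450 ha ; 1900 still needed.
Option G at 44: take all 250 ha ; 1650 still needed.
Option 3 (46): use full 1150 ; 500 ha to go.
Take 300 from Option A at 52 ; need 200 more.
Take 200 from Option 22 at 58 to finish.
Cost = 400×24 + 450×26 + 250×44 + 1150×46 + 300×52 + 200×58 = 112400.

112400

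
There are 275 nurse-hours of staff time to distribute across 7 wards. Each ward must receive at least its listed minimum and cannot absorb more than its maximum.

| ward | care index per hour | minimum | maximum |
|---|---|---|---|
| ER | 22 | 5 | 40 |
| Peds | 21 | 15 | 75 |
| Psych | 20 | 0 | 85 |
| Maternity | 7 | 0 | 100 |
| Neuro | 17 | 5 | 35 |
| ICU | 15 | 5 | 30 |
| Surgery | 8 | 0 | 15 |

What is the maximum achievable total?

Meeting every minimum uses 5+15+0+0+5+5+0 = 30 nurse-hours, leaving 245.
Highest care index per hour first: ER 22 > Peds 21 > Psych 20 > Neuro 17 > ICU 15 > Surgery 8 > Maternity 7.
ER: +35 to 40 (cap) — 210 left.
Peds takes 60 more to reach its cap of 75 — 150 left.
Psych takes 85 more to reach its cap of 85 — 65 left.
Neuro takes 30 more to reach its cap of 35 — 35 left.
Give ICU 25 more to hit its cap of 30 — 10 left.
Surgery has room for 15 more but only 10 remain, so it gets 10.
Total = 22×40 + 21×75 + 20×85 + 17×35 + 15×30 + 8×10 = 5280.

5280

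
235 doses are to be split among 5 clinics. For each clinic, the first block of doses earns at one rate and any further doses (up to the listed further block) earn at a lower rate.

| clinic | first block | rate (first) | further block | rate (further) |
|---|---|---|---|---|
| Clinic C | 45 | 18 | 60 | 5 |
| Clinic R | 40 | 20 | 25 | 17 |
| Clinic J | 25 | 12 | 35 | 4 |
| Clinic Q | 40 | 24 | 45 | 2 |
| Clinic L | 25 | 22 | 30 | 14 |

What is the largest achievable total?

Order all 10 blocks by rate: Clinic Q/T1 24 > Clinic L/T1 22 > Clinic R/T1 20 > Clinic C/T1 18 > Clinic R/T2 17 > Clinic L/T2 14 > Clinic J/T1 12 > Clinic C/T2 5 > Clinic J/T2 4 > Clinic Q/T2 2.
Clinic Q/T1 (24): +40 — 195 left.
Clinic L T1 at 22: fill all 25 — 170 left.
Clinic R/T1 (20): +40 — 130 left.
Clinic C T1 at 18: fill all 45 — 85 left.
Clinic R/T2 (17): +25 — 60 left.
Clinic L/T2 (14): +30 — 30 left.
Clinic J/T1 (12): +25 — 5 left.
Clinic C/T2: +5 of 60 at 5; pool empty.
Total = 24×40 + 22×25 + 20×40 + 18×45 + 17×25 + 14×30 + 12×25 + 5×5 = 4290.

4290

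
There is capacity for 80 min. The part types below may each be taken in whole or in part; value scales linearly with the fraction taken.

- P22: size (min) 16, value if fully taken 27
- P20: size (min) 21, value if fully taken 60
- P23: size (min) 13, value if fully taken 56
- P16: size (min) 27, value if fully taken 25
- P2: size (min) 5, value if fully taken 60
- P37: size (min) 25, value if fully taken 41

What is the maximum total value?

Sort by value density: P2 60/5≈12, P23 56/13≈4.31, P20 60/21≈2.86, P22 27/16≈1.69, P37 41/25≈1.64, P16 25/27≈0.926.
Take all of P2 (5 min, value 60) — 75 min left.
Take all of P23 (13 min, value 56) — 62 min left.
Take all of P20 (21 min, value 60) — 41 min left.
All 16 min of P22 fit (value 27) — 25 remain.
Take all of P37 (25 min, value 41) — 0 min left.
Total value = 244.

244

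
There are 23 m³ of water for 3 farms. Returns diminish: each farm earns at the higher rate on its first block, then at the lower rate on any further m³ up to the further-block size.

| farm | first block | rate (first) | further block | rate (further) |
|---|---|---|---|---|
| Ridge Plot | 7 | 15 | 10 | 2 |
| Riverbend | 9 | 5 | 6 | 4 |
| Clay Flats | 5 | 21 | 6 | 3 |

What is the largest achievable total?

Treat each block as its own option and order by rate: Clay Flats/T1 21 > Ridge Plot/T1 15 > Riverbend/T1 5 > Riverbend/T2 4 > Clay Flats/T2 3 > Ridge Plot/T2 2.
Fill Clay Flats T1 block (5 at 21) → 18 left.
Ridge Plot T1 at 15: fill all 7 → 11 left.
Riverbend T1 at 5: fill all 9 → 2 left.
Riverbend T2 at 4: only 2 left, fill 2.
Total = 21×5 + 15×7 + 5×9 + 4×2 = 263.

263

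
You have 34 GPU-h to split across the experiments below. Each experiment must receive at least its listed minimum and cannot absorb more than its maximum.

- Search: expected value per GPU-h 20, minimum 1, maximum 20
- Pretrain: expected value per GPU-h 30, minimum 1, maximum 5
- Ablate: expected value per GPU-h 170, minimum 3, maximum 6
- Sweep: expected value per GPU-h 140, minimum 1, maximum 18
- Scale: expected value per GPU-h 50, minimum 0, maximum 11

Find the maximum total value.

3990

Meeting every minimum uses 1+1+3+1+0 = 6 GPU-h, leaving 28.
Highest expected value per GPU-h first: Ablate 170 > Sweep 140 > Scale 50 > Pretrain 30 > Search 20.
Ablate: +3 to 6 (cap) → 25 left.
Sweep takes 17 more to reach its cap of 18 → 8 left.
Scale has room for 11 more but only 8 remain, so it gets 8.
Total = 20×1 + 30×1 + 170×6 + 140×18 + 50×8 = 3990.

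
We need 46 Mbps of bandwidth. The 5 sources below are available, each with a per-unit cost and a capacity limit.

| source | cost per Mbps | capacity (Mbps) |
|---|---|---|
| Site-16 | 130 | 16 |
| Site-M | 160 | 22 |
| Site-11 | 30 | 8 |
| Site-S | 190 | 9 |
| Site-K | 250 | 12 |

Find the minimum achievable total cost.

5840

Cheapest first:
Take 8 from Site-11 at 30 — need 38 more.
Site-16 (130): use full 16 — 22 Mbps to go.
Site-M (160): use full 22 — 0 Mbps to go.
Site-S, Site-K: unused.
Cost = 8×30 + 16×130 + 22×160 = 5840.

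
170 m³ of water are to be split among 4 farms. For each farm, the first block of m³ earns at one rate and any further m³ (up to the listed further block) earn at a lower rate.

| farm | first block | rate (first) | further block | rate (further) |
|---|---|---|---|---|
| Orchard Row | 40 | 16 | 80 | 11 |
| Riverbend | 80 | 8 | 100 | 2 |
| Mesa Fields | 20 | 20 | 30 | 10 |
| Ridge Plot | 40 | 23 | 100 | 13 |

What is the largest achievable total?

Order all 8 blocks by rate: Ridge Plot/first 23 > Mesa Fields/first 20 > Orchard Row/first 16 > Ridge Plot/second 13 > Orchard Row/second 11 > Mesa Fields/second 10 > Riverbend/first 8 > Riverbend/second 2.
Ridge Plot/first (23): +40 ; 130 left.
Mesa Fields/first (20): +20 ; 110 left.
Orchard Row/first (16): +40 ; 70 left.
Ridge Plot/second: +70 of 100 at 13; pool empty.
Total = 23×40 + 20×20 + 16×40 + 13×70 = 2870.

2870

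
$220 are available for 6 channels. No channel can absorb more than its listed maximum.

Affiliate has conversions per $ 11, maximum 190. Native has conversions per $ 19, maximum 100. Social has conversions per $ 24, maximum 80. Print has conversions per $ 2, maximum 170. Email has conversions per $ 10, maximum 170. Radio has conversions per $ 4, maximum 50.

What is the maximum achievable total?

Order the channels by conversions per $: Social 24 > Native 19 > Affiliate 11 > Email 10 > Radio 4 > Print 2.
Social: +80 to 80 (cap) — 140 left.
Native: +100 to 100 (cap) — 40 left.
Affiliate has room for 190 but only 40 remain, so it gets 40.
Total = 11×40 + 19×100 + 24×80 = 4260.

4260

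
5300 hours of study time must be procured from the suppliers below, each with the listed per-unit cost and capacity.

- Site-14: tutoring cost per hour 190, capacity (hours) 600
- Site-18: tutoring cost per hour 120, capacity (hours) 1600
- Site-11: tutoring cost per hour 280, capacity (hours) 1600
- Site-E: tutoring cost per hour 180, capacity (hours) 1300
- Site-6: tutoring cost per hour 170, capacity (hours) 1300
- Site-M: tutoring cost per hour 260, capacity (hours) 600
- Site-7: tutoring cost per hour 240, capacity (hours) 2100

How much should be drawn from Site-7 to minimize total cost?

Use suppliers in increasing cost order.
Site-18 at 120: take all 1600 hours → 3700 still needed.
Take 1300 from Site-6 at 170 → need 2400 more.
Take 1300 from Site-E at 180 → need 1100 more.
Take 600 from Site-14 at 190 → need 500 more.
Site-7 (240): take the remaining 500 → done.
Site-M, Site-11: unused.

500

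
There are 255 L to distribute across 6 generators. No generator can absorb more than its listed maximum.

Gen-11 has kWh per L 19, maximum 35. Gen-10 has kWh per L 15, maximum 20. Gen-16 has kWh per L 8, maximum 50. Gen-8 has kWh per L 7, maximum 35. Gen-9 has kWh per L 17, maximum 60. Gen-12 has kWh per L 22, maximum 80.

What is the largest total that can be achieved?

Rank by kWh per L: Gen-12 22 > Gen-11 19 > Gen-9 17 > Gen-10 15 > Gen-16 8 > Gen-8 7.
Gen-12: +80 to 80 (cap) — 175 left.
Gen-11: +35 to 35 (cap) — 140 left.
Gen-9: +60 to 60 (cap) — 80 left.
Give Gen-10 20 to hit its cap of 20 — 60 left.
Gen-16 takes 50 to reach its cap of 50 — 10 left.
Gen-8: +10 (room for 35) → 10. Pool exhausted.
Total = 19×35 + 15×20 + 8×50 + 7×10 + 17×60 + 22×80 = 4215.

4215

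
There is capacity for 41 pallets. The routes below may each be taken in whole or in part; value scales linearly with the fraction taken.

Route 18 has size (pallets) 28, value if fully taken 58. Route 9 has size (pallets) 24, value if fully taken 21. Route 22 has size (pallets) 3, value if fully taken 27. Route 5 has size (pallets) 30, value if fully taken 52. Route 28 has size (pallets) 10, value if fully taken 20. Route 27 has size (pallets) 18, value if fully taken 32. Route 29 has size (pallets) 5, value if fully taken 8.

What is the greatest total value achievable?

105

Rank by value-to-size ratio: Route 22 27/3≈9, Route 18 58/28≈2.07, Route 28 20/10≈2, Route 27 32/18≈1.78, Route 5 52/30≈1.73, Route 29 8/5≈1.6, Route 9 21/24≈0.875.
Route 22: take in full, 3 pallets for value 27 — 38 left.
Take all of Route 18 (28 pallets, value 58) — 10 pallets left.
Route 28: take in full, 10 pallets for value 20 — 0 left.
Total value = 105.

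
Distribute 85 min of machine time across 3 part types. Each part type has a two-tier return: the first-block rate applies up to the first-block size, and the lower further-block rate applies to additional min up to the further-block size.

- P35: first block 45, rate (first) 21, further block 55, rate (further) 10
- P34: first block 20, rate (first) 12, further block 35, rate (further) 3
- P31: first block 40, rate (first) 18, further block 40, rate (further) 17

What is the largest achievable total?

1665

Order all 6 blocks by rate: P35/tier1 21 > P31/tier1 18 > P31/tier2 17 > P34/tier1 12 > P35/tier2 10 > P34/tier2 3.
P35/tier1 (21): +45 — 40 left.
P31/tier1 (18): +40 — 0 left.
Total = 21×45 + 18×40 = 1665.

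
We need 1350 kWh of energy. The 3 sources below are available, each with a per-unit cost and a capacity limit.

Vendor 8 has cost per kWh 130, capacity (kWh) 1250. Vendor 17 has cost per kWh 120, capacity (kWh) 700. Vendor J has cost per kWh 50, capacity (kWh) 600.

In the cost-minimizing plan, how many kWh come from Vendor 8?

50

Cheapest first:
Vendor J (50): use full 600 ; 750 kWh to go.
Take 700 from Vendor 17 at 120 ; need 50 more.
Vendor 8 at 130: take 50 of its 1250 ; requirement met.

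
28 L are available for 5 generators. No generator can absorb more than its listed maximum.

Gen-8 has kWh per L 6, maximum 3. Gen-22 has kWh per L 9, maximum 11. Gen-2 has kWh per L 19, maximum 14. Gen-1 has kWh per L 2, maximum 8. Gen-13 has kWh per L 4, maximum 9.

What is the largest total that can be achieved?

Highest kWh per L first: Gen-2 19 > Gen-22 9 > Gen-8 6 > Gen-13 4 > Gen-1 2.
Give Gen-2 14 to hit its cap of 14 — 14 left.
Give Gen-22 11 to hit its cap of 11 — 3 left.
Gen-8 takes 3 to reach its cap of 3 — 0 left.
Total = 6×3 + 9×11 + 19×14 = 383.

383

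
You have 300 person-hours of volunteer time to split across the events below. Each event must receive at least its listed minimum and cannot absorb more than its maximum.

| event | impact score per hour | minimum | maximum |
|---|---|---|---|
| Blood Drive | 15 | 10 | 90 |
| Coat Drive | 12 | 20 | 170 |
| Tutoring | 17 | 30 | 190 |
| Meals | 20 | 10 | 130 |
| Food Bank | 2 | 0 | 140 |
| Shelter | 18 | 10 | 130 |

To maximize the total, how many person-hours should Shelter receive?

110

Meeting every minimum uses 10+20+30+10+0+10 = 80 person-hours, leaving 220.
Highest impact score per hour first: Meals 20 > Shelter 18 > Tutoring 17 > Blood Drive 15 > Coat Drive 12 > Food Bank 2.
Meals: +120 to 130 (cap) → 100 left.
Only 100 left; Shelter takes them to reach 110.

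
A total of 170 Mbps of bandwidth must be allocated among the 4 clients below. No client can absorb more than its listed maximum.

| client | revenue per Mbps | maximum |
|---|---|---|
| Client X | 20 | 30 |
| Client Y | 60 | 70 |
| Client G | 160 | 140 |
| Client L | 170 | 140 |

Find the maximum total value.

28600

Rank by revenue per Mbps: Client L 170 > Client G 160 > Client Y 60 > Client X 20.
Client L: +140 to 140 (cap) → 30 left.
Client G: +30 (room for 140) → 30. Pool exhausted.
Total = 160×30 + 170×140 = 28600.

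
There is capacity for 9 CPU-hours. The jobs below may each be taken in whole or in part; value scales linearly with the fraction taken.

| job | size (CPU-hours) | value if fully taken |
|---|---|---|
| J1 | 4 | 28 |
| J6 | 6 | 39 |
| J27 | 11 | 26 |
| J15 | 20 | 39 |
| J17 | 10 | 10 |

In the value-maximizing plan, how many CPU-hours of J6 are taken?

5

Rank by value-to-size ratio: J1 28/4≈7, J6 39/6≈6.5, J27 26/11≈2.36, J15 39/20≈1.95, J17 10/10≈1.
All 4 CPU-hours of J1 fit (value 28) ; 5 remain.
5 CPU-hours left: a 5/6 share of J6 gives 39×5/6 = 32.5.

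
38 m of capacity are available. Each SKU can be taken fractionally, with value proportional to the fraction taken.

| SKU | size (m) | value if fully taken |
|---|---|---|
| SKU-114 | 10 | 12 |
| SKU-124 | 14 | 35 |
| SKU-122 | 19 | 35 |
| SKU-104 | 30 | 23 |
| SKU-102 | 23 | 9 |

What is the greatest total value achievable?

Sort by value density: SKU-124 35/14≈2.5, SKU-122 35/19≈1.84, SKU-114 12/10≈1.2, SKU-104 23/30≈0.767, SKU-102 9/23≈0.391.
SKU-124: take in full, 14 m for value 35 ; 24 left.
Take all of SKU-122 (19 m, value 35) ; 5 m left.
Fill the last 5 m with part of SKU-114: 5/10 of it earns 6.
Total value = 76.

76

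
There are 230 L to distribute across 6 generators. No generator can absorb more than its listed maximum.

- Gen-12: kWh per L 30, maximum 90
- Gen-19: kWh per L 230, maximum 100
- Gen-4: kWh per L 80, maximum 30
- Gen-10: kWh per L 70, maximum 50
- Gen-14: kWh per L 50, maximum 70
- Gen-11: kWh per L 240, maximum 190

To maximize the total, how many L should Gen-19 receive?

40

Rank by kWh per L: Gen-11 240 > Gen-19 230 > Gen-4 80 > Gen-10 70 > Gen-14 50 > Gen-12 30.
Gen-11: +190 to 190 (cap) ; 40 left.
Gen-19 has room for 100 but only 40 remain, so it gets 40.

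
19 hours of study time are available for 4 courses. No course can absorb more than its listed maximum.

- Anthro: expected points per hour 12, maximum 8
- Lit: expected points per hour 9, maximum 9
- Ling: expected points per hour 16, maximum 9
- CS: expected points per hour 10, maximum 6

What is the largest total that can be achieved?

260

Rank by expected points per hour: Ling 16 > Anthro 12 > CS 10 > Lit 9.
Ling takes 9 to reach its cap of 9 → 10 left.
Anthro: +8 to 8 (cap) → 2 left.
CS: +2 (room for 6) → 2. Pool exhausted.
Total = 12×8 + 16×9 + 10×2 = 260.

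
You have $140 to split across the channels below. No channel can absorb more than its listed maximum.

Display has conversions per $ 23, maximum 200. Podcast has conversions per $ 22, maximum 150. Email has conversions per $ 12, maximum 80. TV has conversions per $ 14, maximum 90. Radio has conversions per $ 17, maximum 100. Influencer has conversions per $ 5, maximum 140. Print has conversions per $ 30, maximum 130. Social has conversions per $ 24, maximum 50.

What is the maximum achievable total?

4140

Order the channels by conversions per $: Print 30 > Social 24 > Display 23 > Podcast 22 > Radio 17 > TV 14 > Email 12 > Influencer 5.
Print: +130 to 130 (cap) ; 10 left.
Social: +10 (room for 50) → 10. Pool exhausted.
Total = 30×130 + 24×10 = 4140.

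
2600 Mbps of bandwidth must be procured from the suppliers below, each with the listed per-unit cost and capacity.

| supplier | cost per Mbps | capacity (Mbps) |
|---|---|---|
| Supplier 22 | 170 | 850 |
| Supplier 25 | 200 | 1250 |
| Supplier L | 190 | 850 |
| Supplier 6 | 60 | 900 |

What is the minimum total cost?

360000

Cheapest first:
Supplier 6 at 60: take all 900 Mbps — 1700 still needed.
Take 850 from Supplier 22 at 170 — need 850 more.
Supplier L at 190: take all 850 Mbps — 0 still needed.
Supplier 25: unused.
Cost = 900×60 + 850×170 + 850×190 = 360000.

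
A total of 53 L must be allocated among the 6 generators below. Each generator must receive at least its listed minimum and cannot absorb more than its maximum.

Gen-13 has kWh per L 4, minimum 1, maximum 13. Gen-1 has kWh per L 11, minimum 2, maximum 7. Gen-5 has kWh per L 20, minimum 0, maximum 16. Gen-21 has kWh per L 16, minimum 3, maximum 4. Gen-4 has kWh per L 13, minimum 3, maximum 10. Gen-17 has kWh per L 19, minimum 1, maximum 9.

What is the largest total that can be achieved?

Meeting every minimum uses 1+2+0+3+3+1 = 10 L, leaving 43.
Rank by kWh per L: Gen-5 20 > Gen-17 19 > Gen-21 16 > Gen-4 13 > Gen-1 11 > Gen-13 4.
Gen-5 takes 16 more to reach its cap of 16 — 27 left.
Gen-17: +8 to 9 (cap) — 19 left.
Give Gen-21 1 more to hit its cap of 4 — 18 left.
Gen-4: +7 to 10 (cap) — 11 left.
Gen-1: +5 to 7 (cap) — 6 left.
Gen-13: +6 (room for 12) → 7. Pool exhausted.
Total = 4×7 + 11×7 + 20×16 + 16×4 + 13×10 + 19×9 = 790.

790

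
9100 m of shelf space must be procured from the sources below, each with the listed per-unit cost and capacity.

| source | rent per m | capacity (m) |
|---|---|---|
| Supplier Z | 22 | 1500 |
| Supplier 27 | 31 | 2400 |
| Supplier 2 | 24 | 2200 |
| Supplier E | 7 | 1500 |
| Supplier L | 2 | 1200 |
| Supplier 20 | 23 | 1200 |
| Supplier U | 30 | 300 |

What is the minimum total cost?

172500

Cheapest first:
Supplier L at 2: take all 1200 m ; 7900 still needed.
Take 1500 from Supplier E at 7 ; need 6400 more.
Supplier Z (22): use full 1500 ; 4900 m to go.
Supplier 20 (23): use full 1200 ; 3700 m to go.
Supplier 2 (24): use full 2200 ; 1500 m to go.
Take 300 from Supplier U at 30 ; need 1200 more.
Supplier 27 at 31: take 1200 of its 2400 ; requirement met.
Cost = 1200×2 + 1500×7 + 1500×22 + 1200×23 + 2200×24 + 300×30 + 1200×31 = 172500.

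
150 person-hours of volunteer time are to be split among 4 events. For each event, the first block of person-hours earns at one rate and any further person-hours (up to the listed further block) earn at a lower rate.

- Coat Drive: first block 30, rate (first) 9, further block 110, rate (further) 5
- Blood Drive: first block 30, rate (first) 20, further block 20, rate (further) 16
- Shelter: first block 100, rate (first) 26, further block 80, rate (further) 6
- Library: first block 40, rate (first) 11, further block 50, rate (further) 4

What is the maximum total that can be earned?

Order all 8 blocks by rate: Shelter/T1 26 > Blood Drive/T1 20 > Blood Drive/T2 16 > Library/T1 11 > Coat Drive/T1 9 > Shelter/T2 6 > Coat Drive/T2 5 > Library/T2 4.
Fill Shelter T1 block (100 at 26) → 50 left.
Fill Blood Drive T1 block (30 at 20) → 20 left.
Fill Blood Drive T2 block (20 at 16) → 0 left.
Total = 26×100 + 20×30 + 16×20 = 3520.

3520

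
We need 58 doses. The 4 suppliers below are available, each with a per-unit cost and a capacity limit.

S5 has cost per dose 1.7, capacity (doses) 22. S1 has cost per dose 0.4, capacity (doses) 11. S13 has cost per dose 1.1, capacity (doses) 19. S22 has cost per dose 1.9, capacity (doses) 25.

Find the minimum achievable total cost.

74.1

Fill from the cheapest supplier first.
Take 11 from S1 at 0.4 → need 47 more.
S13 at 1.1: take all 19 doses → 28 still needed.
S5 (1.7): use full 22 → 6 doses to go.
S22 at 1.9: take 6 of its 25 → requirement met.
Cost = 11×0.4 + 19×1.1 + 22×1.7 + 6×1.9 = 74.1.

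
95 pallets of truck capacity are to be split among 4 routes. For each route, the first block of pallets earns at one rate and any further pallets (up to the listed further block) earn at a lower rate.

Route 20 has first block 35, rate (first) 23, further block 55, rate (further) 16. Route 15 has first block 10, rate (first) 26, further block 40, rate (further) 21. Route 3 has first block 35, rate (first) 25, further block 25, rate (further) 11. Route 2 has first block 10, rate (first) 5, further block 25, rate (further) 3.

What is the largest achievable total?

2255

Treat each block as its own option and order by rate: Route 15/T1 26 > Route 3/T1 25 > Route 20/T1 23 > Route 15/T2 21 > Route 20/T2 16 > Route 3/T2 11 > Route 2/T1 5 > Route 2/T2 3.
Route 15 T1 at 26: fill all 10 ; 85 left.
Fill Route 3 T1 block (35 at 25) ; 50 left.
Route 20 T1 at 23: fill all 35 ; 15 left.
Route 15 T2 at 21: only 15 left, fill 15.
Total = 26×10 + 25×35 + 23×35 + 21×15 = 2255.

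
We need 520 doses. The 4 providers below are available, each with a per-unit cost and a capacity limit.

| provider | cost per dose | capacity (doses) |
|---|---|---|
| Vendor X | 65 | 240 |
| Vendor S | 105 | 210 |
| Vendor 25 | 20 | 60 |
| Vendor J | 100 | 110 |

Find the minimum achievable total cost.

39350

Fill from the cheapest provider first.
Vendor 25 (20): use full 60 — 460 doses to go.
Vendor X (65): use full 240 — 220 doses to go.
Vendor J (100): use full 110 — 110 doses to go.
Vendor S (105): take the remaining 110 — done.
Cost = 60×20 + 240×65 + 110×100 + 110×105 = 39350.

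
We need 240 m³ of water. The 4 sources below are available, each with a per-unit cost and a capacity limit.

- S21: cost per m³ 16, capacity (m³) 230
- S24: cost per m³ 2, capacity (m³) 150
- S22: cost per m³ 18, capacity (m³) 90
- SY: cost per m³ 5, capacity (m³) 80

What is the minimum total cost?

Fill from the cheapest source first.
S24 at 2: take all 150 m³ — 90 still needed.
Take 80 from SY at 5 — need 10 more.
S21 (16): take the remaining 10 — done.
S22: unused.
Cost = 150×2 + 80×5 + 10×16 = 860.

860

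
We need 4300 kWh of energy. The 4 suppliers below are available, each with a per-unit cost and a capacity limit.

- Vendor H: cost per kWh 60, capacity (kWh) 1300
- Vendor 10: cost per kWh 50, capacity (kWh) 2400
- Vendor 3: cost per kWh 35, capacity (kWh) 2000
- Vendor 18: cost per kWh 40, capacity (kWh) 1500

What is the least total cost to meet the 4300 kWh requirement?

Fill from the cheapest supplier first.
Vendor 3 at 35: take all 2000 kWh ; 2300 still needed.
Vendor 18 at 40: take all 1500 kWh ; 800 still needed.
Vendor 10 at 50: take 800 of its 2400 ; requirement met.
Vendor H: unused.
Cost = 2000×35 + 1500×40 + 800×50 = 170000.

170000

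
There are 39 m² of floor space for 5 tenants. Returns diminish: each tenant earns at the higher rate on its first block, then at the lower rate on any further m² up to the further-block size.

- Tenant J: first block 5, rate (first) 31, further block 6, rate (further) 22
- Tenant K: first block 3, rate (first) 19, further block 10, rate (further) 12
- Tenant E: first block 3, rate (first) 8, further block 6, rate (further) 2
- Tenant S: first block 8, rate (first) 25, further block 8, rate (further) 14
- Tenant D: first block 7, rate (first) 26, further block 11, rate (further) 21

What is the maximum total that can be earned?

938

Rank every tier by rate: Tenant J/first 31 > Tenant D/first 26 > Tenant S/first 25 > Tenant J/second 22 > Tenant D/second 21 > Tenant K/first 19 > Tenant S/second 14 > Tenant K/second 12 > Tenant E/first 8 > Tenant E/second 2.
Tenant J/first (31): +5 → 34 left.
Tenant D/first (26): +7 → 27 left.
Tenant S first at 25: fill all 8 → 19 left.
Tenant J second at 22: fill all 6 → 13 left.
Tenant D second at 21: fill all 11 → 2 left.
Tenant K/first: +2 of 3 at 19; pool empty.
Total = 31×5 + 26×7 + 25×8 + 22×6 + 21×11 + 19×2 = 938.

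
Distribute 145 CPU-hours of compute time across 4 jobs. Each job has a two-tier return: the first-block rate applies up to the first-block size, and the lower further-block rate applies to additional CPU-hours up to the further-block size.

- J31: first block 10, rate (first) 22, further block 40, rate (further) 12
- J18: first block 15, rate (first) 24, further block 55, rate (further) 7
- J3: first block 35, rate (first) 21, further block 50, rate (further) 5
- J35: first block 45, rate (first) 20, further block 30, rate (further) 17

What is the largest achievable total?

2845

Rank every tier by rate: J18/first 24 > J31/first 22 > J3/first 21 > J35/first 20 > J35/second 17 > J31/second 12 > J18/second 7 > J3/second 5.
Fill J18 first block (15 at 24) → 130 left.
Fill J31 first block (10 at 22) → 120 left.
J3/first (21): +35 → 85 left.
Fill J35 first block (45 at 20) → 40 left.
J35/second (17): +30 → 10 left.
10 remain; put them into J31 second at 12.
Total = 24×15 + 22×10 + 21×35 + 20×45 + 17×30 + 12×10 = 2845.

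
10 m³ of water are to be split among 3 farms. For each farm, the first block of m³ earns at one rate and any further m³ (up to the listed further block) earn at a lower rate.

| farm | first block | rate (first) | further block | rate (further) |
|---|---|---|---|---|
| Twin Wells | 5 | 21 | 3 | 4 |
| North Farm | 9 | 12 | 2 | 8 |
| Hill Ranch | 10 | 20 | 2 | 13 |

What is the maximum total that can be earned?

Treat each block as its own option and order by rate: Twin Wells/first 21 > Hill Ranch/first 20 > Hill Ranch/second 13 > North Farm/first 12 > North Farm/second 8 > Twin Wells/second 4.
Twin Wells/first (21): +5 — 5 left.
Hill Ranch/first: +5 of 10 at 20; pool empty.
Total = 21×5 + 20×5 = 205.

205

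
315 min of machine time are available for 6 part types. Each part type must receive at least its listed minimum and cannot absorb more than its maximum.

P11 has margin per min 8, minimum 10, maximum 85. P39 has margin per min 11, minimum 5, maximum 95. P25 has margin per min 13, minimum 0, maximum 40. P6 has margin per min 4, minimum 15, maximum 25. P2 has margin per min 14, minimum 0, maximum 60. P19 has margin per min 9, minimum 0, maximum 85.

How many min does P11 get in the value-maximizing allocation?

20

Meeting every minimum uses 10+5+0+15+0+0 = 30 min, leaving 285.
Order the part types by margin per min: P2 14 > P25 13 > P39 11 > P19 9 > P11 8 > P6 4.
P2: +60 to 60 (cap) ; 225 left.
Give P25 40 more to hit its cap of 40 ; 185 left.
Give P39 90 more to hit its cap of 95 ; 95 left.
P19: +85 to 85 (cap) ; 10 left.
Only 10 left; P11 takes them to reach 20.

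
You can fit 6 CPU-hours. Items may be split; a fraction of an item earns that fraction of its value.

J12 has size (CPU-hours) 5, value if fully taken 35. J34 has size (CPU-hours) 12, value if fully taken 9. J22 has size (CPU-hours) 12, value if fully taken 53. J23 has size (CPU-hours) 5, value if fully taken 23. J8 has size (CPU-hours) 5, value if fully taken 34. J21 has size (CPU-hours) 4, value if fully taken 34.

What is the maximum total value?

Best value per unit of size first: J21 34/4≈8.5, J12 35/5≈7, J8 34/5≈6.8, J23 23/5≈4.6, J22 53/12≈4.42, J34 9/12≈0.75.
All 4 CPU-hours of J21 fit (value 34) → 2 remain.
2 CPU-hours left: a 2/5 share of J12 gives 35×2/5 = 14.
Total value = 48.

48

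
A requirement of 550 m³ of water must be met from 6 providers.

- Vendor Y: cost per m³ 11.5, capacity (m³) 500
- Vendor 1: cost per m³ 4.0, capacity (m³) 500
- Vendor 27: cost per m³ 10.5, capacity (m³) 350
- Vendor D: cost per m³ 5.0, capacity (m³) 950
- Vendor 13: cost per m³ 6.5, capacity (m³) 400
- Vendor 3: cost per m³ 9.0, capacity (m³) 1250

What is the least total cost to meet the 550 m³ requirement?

2250

Use providers in increasing cost order.
Take 500 from Vendor 1 at 4.0 — need 50 more.
Take 50 from Vendor D at 5.0 to finish.
Vendor 13, Vendor 3, Vendor 27, Vendor Y: unused.
Cost = 500×4.0 + 50×5.0 = 2250.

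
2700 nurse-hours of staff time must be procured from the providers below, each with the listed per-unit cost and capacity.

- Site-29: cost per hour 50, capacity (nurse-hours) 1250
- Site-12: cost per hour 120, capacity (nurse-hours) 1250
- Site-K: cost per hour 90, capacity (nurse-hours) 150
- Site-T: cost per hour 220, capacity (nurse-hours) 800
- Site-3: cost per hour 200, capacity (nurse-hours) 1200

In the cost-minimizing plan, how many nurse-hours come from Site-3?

Fill from the cheapest provider first.
Site-29 (50): use full 1250 — 1450 nurse-hours to go.
Take 150 from Site-K at 90 — need 1300 more.
Site-12 at 120: take all 1250 nurse-hours — 50 still needed.
Take 50 from Site-3 at 200 to finish.
Site-T: unused.

50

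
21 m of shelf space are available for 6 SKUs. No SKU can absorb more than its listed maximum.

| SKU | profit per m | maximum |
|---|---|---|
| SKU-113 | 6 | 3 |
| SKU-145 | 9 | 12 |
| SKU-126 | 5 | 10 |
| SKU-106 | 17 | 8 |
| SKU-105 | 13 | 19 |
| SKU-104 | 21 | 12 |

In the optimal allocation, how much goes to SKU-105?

1

Rank by profit per m: SKU-104 21 > SKU-106 17 > SKU-105 13 > SKU-145 9 > SKU-113 6 > SKU-126 5.
SKU-104: +12 to 12 (cap) → 9 left.
SKU-106: +8 to 8 (cap) → 1 left.
SKU-105: +1 (room for 19) → 1. Pool exhausted.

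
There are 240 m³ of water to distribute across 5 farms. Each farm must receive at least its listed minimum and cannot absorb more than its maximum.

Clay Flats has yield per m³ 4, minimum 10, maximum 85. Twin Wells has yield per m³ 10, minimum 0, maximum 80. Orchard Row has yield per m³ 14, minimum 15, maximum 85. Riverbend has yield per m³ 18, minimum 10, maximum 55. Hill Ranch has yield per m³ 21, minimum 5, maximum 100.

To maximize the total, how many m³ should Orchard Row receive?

Meeting every minimum uses 10+0+15+10+5 = 40 m³, leaving 200.
Rank by yield per m³: Hill Ranch 21 > Riverbend 18 > Orchard Row 14 > Twin Wells 10 > Clay Flats 4.
Give Hill Ranch 95 more to hit its cap of 100 — 105 left.
Give Riverbend 45 more to hit its cap of 55 — 60 left.
Only 60 left; Orchard Row takes them to reach 75.

75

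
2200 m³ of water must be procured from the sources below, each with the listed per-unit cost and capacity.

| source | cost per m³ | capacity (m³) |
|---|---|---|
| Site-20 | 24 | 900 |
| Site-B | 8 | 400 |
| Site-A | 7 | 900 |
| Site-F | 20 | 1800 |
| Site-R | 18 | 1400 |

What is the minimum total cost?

25700

Cheapest first:
Site-A (7): use full 900 ; 1300 m³ to go.
Take 400 from Site-B at 8 ; need 900 more.
Take 900 from Site-R at 18 to finish.
Site-F, Site-20: unused.
Cost = 900×7 + 400×8 + 900×18 = 25700.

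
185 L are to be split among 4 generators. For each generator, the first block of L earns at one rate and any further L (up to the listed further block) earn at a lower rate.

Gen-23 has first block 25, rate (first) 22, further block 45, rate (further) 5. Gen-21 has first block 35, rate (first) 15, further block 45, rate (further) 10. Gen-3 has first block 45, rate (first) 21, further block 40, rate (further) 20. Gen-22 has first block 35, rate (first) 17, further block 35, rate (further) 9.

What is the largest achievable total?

3465

Rank every tier by rate: Gen-23/T1 22 > Gen-3/T1 21 > Gen-3/T2 20 > Gen-22/T1 17 > Gen-21/T1 15 > Gen-21/T2 10 > Gen-22/T2 9 > Gen-23/T2 5.
Gen-23/T1 (22): +25 ; 160 left.
Gen-3 T1 at 21: fill all 45 ; 115 left.
Gen-3 T2 at 20: fill all 40 ; 75 left.
Fill Gen-22 T1 block (35 at 17) ; 40 left.
Gen-21/T1 (15): +35 ; 5 left.
5 remain; put them into Gen-21 T2 at 10.
Total = 22×25 + 21×45 + 20×40 + 17×35 + 15×35 + 10×5 = 3465.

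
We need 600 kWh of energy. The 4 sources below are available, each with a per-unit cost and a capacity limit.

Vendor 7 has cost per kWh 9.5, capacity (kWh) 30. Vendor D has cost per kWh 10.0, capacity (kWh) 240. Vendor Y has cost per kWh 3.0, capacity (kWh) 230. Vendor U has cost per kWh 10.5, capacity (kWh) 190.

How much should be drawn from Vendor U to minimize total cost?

Use sources in increasing cost order.
Vendor Y at 3.0: take all 230 kWh → 370 still needed.
Vendor 7 (9.5): use full 30 → 340 kWh to go.
Vendor D (10.0): use full 240 → 100 kWh to go.
Take 100 from Vendor U at 10.5 to finish.

100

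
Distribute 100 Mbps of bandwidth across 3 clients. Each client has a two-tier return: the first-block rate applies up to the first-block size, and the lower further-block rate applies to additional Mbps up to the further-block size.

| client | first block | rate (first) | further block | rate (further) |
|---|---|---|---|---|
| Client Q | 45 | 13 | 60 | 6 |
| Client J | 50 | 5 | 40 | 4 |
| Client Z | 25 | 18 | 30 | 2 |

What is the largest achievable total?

Treat each block as its own option and order by rate: Client Z/first 18 > Client Q/first 13 > Client Q/second 6 > Client J/first 5 > Client J/second 4 > Client Z/second 2.
Client Z first at 18: fill all 25 → 75 left.
Fill Client Q first block (45 at 13) → 30 left.
Client Q/second: +30 of 60 at 6; pool empty.
Total = 18×25 + 13×45 + 6×30 = 1215.

1215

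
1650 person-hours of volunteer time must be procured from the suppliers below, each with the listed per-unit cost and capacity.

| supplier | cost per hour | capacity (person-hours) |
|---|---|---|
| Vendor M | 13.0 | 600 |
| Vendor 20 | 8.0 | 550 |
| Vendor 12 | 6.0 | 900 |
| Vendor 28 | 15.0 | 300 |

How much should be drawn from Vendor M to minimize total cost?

Use suppliers in increasing cost order.
Vendor 12 at 6.0: take all 900 person-hours ; 750 still needed.
Vendor 20 at 8.0: take all 550 person-hours ; 200 still needed.
Vendor M (13.0): take the remaining 200 ; done.
Vendor 28: unused.

200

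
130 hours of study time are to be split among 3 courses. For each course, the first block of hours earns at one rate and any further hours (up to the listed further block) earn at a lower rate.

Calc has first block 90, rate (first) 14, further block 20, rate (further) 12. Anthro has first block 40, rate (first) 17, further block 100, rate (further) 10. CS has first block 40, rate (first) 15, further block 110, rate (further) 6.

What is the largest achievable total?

1980

Order all 6 blocks by rate: Anthro/T1 17 > CS/T1 15 > Calc/T1 14 > Calc/T2 12 > Anthro/T2 10 > CS/T2 6.
Anthro T1 at 17: fill all 40 — 90 left.
CS T1 at 15: fill all 40 — 50 left.
Calc T1 at 14: only 50 left, fill 50.
Total = 17×40 + 15×40 + 14×50 = 1980.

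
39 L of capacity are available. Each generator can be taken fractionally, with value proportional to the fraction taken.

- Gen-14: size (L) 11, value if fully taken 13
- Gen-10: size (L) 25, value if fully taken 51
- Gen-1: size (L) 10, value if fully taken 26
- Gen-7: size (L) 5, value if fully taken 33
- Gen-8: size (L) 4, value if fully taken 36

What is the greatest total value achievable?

135.8

Sort by value density: Gen-8 36/4≈9, Gen-7 33/5≈6.6, Gen-1 26/10≈2.6, Gen-10 51/25≈2.04, Gen-14 13/11≈1.18.
Gen-8: take in full, 4 L for value 36 — 35 left.
Gen-7: take in full, 5 L for value 33 — 30 left.
All 10 L of Gen-1 fit (value 26) — 20 remain.
20 L left: a 20/25 share of Gen-10 gives 51×20/25 = 40.8.
Total value = 135.8.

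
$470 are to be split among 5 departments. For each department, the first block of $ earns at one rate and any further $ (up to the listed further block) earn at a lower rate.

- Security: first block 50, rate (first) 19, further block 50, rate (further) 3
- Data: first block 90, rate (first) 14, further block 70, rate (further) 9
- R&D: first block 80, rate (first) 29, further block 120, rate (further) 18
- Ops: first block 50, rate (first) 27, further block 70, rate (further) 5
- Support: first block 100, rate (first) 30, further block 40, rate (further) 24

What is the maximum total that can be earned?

Order all 10 blocks by rate: Support/tier1 30 > R&D/tier1 29 > Ops/tier1 27 > Support/tier2 24 > Security/tier1 19 > R&D/tier2 18 > Data/tier1 14 > Data/tier2 9 > Ops/tier2 5 > Security/tier2 3.
Fill Support tier1 block (100 at 30) ; 370 left.
R&D tier1 at 29: fill all 80 ; 290 left.
Ops tier1 at 27: fill all 50 ; 240 left.
Support tier2 at 24: fill all 40 ; 200 left.
Security/tier1 (19): +50 ; 150 left.
R&D/tier2 (18): +120 ; 30 left.
Data tier1 at 14: only 30 left, fill 30.
Total = 30×100 + 29×80 + 27×50 + 24×40 + 19×50 + 18×120 + 14×30 = 11160.

11160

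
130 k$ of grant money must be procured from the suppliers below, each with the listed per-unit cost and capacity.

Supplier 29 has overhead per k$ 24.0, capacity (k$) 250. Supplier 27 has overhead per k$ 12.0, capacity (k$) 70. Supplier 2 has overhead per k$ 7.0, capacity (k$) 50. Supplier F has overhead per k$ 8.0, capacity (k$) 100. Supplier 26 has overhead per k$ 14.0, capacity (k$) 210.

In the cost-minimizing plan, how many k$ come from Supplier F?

Fill from the cheapest supplier first.
Take 50 from Supplier 2 at 7.0 — need 80 more.
Supplier F (8.0): take the remaining 80 — done.
Supplier 27, Supplier 26, Supplier 29: unused.

80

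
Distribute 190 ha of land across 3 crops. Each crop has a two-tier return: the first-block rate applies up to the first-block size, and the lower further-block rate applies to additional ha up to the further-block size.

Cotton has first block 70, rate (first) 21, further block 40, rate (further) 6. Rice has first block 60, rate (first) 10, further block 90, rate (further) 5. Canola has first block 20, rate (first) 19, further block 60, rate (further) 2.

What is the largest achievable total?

Treat each block as its own option and order by rate: Cotton/first 21 > Canola/first 19 > Rice/first 10 > Cotton/second 6 > Rice/second 5 > Canola/second 2.
Cotton first at 21: fill all 70 — 120 left.
Canola first at 19: fill all 20 — 100 left.
Fill Rice first block (60 at 10) — 40 left.
Cotton/second (6): +40 — 0 left.
Total = 21×70 + 19×20 + 10×60 + 6×40 = 2690.

2690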